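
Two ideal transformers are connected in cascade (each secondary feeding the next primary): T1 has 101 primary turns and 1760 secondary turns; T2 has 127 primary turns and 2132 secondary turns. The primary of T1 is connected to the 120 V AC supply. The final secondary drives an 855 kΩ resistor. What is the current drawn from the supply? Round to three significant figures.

After T1: V = 120.00 × 1760/101 = 2091.1 V.
After T2: V = 2091.1 × 2132/127 = 35104 V.
I_load = 35104/855000 = 0.041057 A, so P_out = 35104 × 0.041057 = 1441.3 W.
All ideal ⇒ P_in = P_out, so I_supply = 1441.3/120 = 12.0 A.

I_supply ≈ 12.0 A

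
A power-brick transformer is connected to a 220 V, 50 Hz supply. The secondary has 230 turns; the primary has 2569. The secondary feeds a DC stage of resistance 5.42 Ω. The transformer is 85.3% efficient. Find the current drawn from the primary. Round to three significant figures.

I_p ≈ 0.381 A

V_s = 220 × 230/2569 = 19.696 V.
I_s = V_s/R = 19.696/5.42 = 3.6340 A.
P_out = V_s I_s = 19.696 × 3.6340 = 71.577 W.
P_in = P_out/η = 71.577/0.853 = 83.912 W.
I_p = P_in/V_p = 83.912/220 = 0.381 A.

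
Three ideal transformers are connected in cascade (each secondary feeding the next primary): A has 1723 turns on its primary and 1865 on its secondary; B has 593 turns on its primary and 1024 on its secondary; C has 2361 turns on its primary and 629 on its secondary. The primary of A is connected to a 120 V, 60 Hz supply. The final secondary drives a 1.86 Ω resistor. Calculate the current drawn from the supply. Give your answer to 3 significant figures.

I_supply ≈ 16.0 A

Secondary of A: V = 120.00 × 1865/1723 = 129.89 V.
Secondary of B: V = 129.89 × 1024/593 = 224.30 V.
Secondary of C: V = 224.30 × 629/2361 = 59.755 V.
I_load = 59.755/1.86 = 32.126 A, so P_out = 59.755 × 32.126 = 1919.7 W.
All ideal ⇒ P_in = P_out, so I_supply = 1919.7/120 = 16.0 A.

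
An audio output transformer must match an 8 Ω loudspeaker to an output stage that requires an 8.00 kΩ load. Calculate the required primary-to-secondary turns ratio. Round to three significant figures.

N_p/N_s ≈ 31.6

Z_p/Z_s = (N_p/N_s)², so N_p/N_s = √(8000/8) = √1000 = 31.6.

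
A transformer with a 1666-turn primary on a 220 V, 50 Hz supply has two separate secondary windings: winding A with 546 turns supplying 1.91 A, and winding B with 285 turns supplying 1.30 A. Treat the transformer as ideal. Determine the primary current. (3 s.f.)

I_p ≈ 0.848 A

V_A = 220 × 546/1666 = 72.101 V; V_B = 220 × 285/1666 = 37.635 V.
P_out = V_A I_A + V_B I_B = 72.101×1.91 + 37.635×1.30 = 137.71 + 48.926 = 186.64 W.
Ideal ⇒ P_in = P_out, so I_p = P_out/V_p = 186.64/220 = 0.848 A.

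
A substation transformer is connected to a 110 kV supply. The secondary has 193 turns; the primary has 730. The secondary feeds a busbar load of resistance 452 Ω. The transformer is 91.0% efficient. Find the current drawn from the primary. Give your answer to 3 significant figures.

V_s = 110000 × 193/730 = 29082 V.
I_s = V_s/R = 29082/452 = 64.341 A.
P_out = V_s I_s = 29082 × 64.341 = 1.8712×10^6 W.
P_in = P_out/η = 1.8712×10^6/0.910 = 2.0562×10^6 W.
I_p = P_in/V_p = 2.0562×10^6/110000 = 18.7 A.

I_p ≈ 18.7 A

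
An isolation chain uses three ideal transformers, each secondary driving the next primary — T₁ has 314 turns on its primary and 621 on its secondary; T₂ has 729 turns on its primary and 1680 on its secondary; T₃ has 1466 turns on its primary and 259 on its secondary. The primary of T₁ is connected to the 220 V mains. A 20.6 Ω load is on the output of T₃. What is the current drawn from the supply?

I_supply ≈ 6.92 A

Secondary of T₁: V = 220.00 × 621/314 = 435.10 V.
Secondary of T₂: V = 435.10 × 1680/729 = 1002.7 V.
Secondary of T₃: V = 1002.7 × 259/1466 = 177.15 V.
I_load = 177.15/20.6 = 8.5993 A, so P_out = 177.15 × 8.5993 = 1523.3 W.
All ideal ⇒ P_in = P_out, so I_supply = 1523.3/220 = 6.92 A.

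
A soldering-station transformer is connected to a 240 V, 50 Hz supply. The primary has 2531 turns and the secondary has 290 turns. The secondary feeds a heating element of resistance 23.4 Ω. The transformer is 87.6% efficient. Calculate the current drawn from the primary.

I_p ≈ 0.154 A

V_s = 240 × 290/2531 = 27.499 V.
I_s = V_s/R = 27.499/23.4 = 1.1752 A.
P_out = V_s I_s = 27.499 × 1.1752 = 32.316 W.
P_in = P_out/η = 32.316/0.876 = 36.890 W.
I_p = P_in/V_p = 36.890/240 = 0.154 A.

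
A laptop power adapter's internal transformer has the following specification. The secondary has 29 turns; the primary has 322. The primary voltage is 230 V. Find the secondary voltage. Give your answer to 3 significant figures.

V_s ≈ 20.7 V

V_s/V_p = N_s/N_p, so V_s = 230 × 29/322 = 20.7 V.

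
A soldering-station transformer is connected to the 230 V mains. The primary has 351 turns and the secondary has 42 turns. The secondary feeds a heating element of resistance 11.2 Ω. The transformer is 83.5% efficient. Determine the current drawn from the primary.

V_s = 230 × 42/351 = 27.521 V.
I_s = V_s/R = 27.521/11.2 = 2.4573 A.
P_out = V_s I_s = 27.521 × 2.4573 = 67.627 W.
P_in = P_out/η = 67.627/0.835 = 80.991 W.
I_p = P_in/V_p = 80.991/230 = 0.352 A.

I_p ≈ 0.352 A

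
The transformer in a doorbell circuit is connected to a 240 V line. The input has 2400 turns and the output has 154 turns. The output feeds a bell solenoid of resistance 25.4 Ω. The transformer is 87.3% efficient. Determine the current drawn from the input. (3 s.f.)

V_out = 240 × 154/2400 = 15.400 V.
I_out = V_out/R = 15.400/25.4 = 0.60630 A.
P_out = V_out I_out = 15.400 × 0.60630 = 9.3370 W.
P_in = P_out/η = 9.3370/0.873 = 10.695 W.
I_in = P_in/V_in = 10.695/240 = 0.0446 A.

I_in ≈ 0.0446 A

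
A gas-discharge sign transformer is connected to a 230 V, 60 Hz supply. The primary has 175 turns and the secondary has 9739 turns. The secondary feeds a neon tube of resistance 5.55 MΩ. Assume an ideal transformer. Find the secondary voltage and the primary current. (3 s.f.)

V_s ≈ 12800 V, I_p ≈ 0.128 A

V_s = V_p × N_s/N_p = 230 × 9739/175 = 12800 V.
I_s = V_s/R = 12800/(5.55×10^6) = 0.0023063 A.
I_p = I_s × N_s/N_p = 0.0023063 × 9739/175 = 0.128 A.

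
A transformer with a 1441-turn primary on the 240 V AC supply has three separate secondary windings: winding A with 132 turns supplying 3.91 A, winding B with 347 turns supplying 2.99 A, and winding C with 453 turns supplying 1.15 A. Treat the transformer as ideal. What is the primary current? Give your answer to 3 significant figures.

V_A = 240 × 132/1441 = 21.985 V; V_B = 240 × 347/1441 = 57.793 V; V_C = 240 × 453/1441 = 75.448 V.
P_out = V_A I_A + V_B I_B + V_C I_C = 21.985×3.91 + 57.793×2.99 + 75.448×1.15 = 85.960 + 172.80 + 86.765 = 345.53 W.
Ideal ⇒ P_in = P_out, so I_p = P_out/V_p = 345.53/240 = 1.44 A.

I_p ≈ 1.44 A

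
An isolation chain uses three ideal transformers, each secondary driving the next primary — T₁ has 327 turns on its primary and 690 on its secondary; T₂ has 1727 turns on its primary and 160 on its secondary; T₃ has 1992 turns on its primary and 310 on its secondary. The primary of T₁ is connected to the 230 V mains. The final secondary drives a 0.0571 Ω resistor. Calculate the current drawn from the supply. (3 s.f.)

Secondary of T₁: V = 230.00 × 690/327 = 485.32 V.
Secondary of T₂: V = 485.32 × 160/1727 = 44.963 V.
Secondary of T₃: V = 44.963 × 310/1992 = 6.9973 V.
I_load = 6.9973/0.0571 = 122.54 A, so P_out = 6.9973 × 122.54 = 857.48 W.
All ideal ⇒ P_in = P_out, so I_supply = 857.48/230 = 3.73 A.

I_supply ≈ 3.73 A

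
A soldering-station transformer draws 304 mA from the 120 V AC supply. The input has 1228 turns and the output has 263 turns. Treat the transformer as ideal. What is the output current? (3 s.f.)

I_out/I_in = N_in/N_out, so I_out = 0.304 × 1228/263 = 1.42 A.

I_out ≈ 1.42 A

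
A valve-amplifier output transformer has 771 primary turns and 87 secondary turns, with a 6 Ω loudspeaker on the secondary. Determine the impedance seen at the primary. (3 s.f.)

Z_p = (N_p/N_s)² × Z_s = (771/87)² × 6 = 471 Ω.

Z_p ≈ 471 Ω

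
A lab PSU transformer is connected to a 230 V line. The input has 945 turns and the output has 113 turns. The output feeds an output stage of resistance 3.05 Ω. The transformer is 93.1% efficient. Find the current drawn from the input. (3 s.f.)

V_out = 230 × 113/945 = 27.503 V.
I_out = V_out/R = 27.503/3.05 = 9.0173 A.
P_out = V_out I_out = 27.503 × 9.0173 = 248.00 W.
P_in = P_out/η = 248.00/0.931 = 266.38 W.
I_in = P_in/V_in = 266.38/230 = 1.16 A.

I_in ≈ 1.16 A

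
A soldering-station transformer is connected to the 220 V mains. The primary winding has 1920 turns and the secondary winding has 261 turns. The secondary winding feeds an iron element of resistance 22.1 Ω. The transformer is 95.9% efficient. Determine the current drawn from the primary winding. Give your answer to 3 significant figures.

I_p ≈ 0.192 A

V_s = 220 × 261/1920 = 29.906 V.
I_s = V_s/R = 29.906/22.1 = 1.3532 A.
P_out = V_s I_s = 29.906 × 1.3532 = 40.470 W.
P_in = P_out/η = 40.470/0.959 = 42.200 W.
I_p = P_in/V_p = 42.200/220 = 0.192 A.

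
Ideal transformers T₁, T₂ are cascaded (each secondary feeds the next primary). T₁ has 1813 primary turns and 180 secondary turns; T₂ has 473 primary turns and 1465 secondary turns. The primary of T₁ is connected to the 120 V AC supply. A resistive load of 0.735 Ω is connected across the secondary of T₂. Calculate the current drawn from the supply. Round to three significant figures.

I_supply ≈ 15.4 A

After T₁: V = 120.00 × 180/1813 = 11.914 V.
After T₂: V = 11.914 × 1465/473 = 36.901 V.
I_load = 36.901/0.735 = 50.205 A, so P_out = 36.901 × 50.205 = 1852.6 W.
All ideal ⇒ P_in = P_out, so I_supply = 1852.6/120 = 15.4 A.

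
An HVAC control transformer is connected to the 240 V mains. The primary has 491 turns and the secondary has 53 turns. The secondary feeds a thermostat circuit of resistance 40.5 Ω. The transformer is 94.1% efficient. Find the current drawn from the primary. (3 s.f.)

I_p ≈ 0.0734 A

V_s = 240 × 53/491 = 25.906 V.
I_s = V_s/R = 25.906/40.5 = 0.63966 A.
P_out = V_s I_s = 25.906 × 0.63966 = 16.571 W.
P_in = P_out/η = 16.571/0.941 = 17.610 W.
I_p = P_in/V_p = 17.610/240 = 0.0734 A.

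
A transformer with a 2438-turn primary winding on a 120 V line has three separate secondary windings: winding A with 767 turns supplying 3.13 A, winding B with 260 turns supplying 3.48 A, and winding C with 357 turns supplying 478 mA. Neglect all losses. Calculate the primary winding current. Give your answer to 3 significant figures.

I_p ≈ 1.43 A

V_A = 120 × 767/2438 = 37.752 V; V_B = 120 × 260/2438 = 12.797 V; V_C = 120 × 357/2438 = 17.572 V.
P_out = V_A I_A + V_B I_B + V_C I_C = 37.752×3.13 + 12.797×3.48 + 17.572×0.478 = 118.16 + 44.535 + 8.3993 = 171.10 W.
Ideal ⇒ P_in = P_out, so I_p = P_out/V_p = 171.10/120 = 1.43 A.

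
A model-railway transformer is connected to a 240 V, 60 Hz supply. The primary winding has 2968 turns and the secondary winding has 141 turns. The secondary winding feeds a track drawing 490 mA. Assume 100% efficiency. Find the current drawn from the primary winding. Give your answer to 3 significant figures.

I_p ≈ 0.0233 A

For an ideal transformer I_p N_p = I_s N_s, so I_p = 0.490 × 141/2968 = 0.0233 A.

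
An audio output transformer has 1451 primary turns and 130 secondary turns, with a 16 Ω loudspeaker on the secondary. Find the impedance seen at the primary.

Z_p ≈ 1990 Ω

Z_p = (N_p/N_s)² × Z_s = (1451/130)² × 16 = 1990 Ω.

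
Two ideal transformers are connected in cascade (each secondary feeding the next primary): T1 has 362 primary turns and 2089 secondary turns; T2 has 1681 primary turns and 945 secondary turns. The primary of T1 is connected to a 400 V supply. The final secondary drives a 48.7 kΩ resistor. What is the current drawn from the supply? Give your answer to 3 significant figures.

I_supply ≈ 0.0864 A

After T1: V = 400.00 × 2089/362 = 2308.3 V.
After T2: V = 2308.3 × 945/1681 = 1297.6 V.
I_load = 1297.6/48700 = 0.026646 A, so P_out = 1297.6 × 0.026646 = 34.576 W.
All ideal ⇒ P_in = P_out, so I_supply = 34.576/400 = 0.0864 A.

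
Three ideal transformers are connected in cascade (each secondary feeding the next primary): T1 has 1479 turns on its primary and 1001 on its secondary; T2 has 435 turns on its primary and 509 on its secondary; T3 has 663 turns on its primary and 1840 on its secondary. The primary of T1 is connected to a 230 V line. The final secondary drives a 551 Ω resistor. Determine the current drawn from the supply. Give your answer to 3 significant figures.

Secondary of T1: V = 230.00 × 1001/1479 = 155.67 V.
Secondary of T2: V = 155.67 × 509/435 = 182.15 V.
Secondary of T3: V = 182.15 × 1840/663 = 505.51 V.
I_load = 505.51/551 = 0.91743 A, so P_out = 505.51 × 0.91743 = 463.77 W.
All ideal ⇒ P_in = P_out, so I_supply = 463.77/230 = 2.02 A.

I_supply ≈ 2.02 A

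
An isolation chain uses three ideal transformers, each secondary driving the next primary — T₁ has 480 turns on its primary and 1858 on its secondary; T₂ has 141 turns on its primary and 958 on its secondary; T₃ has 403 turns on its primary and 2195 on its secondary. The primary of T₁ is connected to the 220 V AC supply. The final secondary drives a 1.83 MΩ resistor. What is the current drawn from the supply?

I_supply ≈ 2.47 A

Secondary of T₁: V = 220.00 × 1858/480 = 851.58 V.
Secondary of T₂: V = 851.58 × 958/141 = 5785.9 V.
Secondary of T₃: V = 5785.9 × 2195/403 = 31514 V.
I_load = 31514/(1.83×10^6) = 0.017221 A, so P_out = 31514 × 0.017221 = 542.69 W.
All ideal ⇒ P_in = P_out, so I_supply = 542.69/220 = 2.47 A.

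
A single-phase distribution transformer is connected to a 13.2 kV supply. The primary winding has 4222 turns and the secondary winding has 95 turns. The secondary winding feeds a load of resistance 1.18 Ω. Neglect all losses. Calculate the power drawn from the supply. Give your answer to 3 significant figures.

P ≈ 74800 W

V_s = V_p × N_s/N_p = 13200 × 95/4222 = 297.02 V.
I_s = V_s/R = 297.02/1.18 = 251.71 A.
I_p = I_s × N_s/N_p = 251.71 × 95/4222 = 5.6637 A.
P = V_p I_p = 13200 × 5.6637 = 74800 W.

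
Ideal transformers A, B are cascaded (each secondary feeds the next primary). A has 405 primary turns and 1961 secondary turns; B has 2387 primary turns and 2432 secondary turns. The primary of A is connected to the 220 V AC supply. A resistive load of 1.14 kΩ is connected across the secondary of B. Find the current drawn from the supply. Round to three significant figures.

Secondary of A: V = 220.00 × 1961/405 = 1065.2 V.
Secondary of B: V = 1065.2 × 2432/2387 = 1085.3 V.
I_load = 1085.3/1140 = 0.95203 A, so P_out = 1085.3 × 0.95203 = 1033.3 W.
All ideal ⇒ P_in = P_out, so I_supply = 1033.3/220 = 4.70 A.

I_supply ≈ 4.70 A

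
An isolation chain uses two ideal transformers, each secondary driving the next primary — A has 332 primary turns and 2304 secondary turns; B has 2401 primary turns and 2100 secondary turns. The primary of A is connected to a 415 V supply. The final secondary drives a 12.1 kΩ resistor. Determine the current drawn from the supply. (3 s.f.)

Secondary of A: V = 415.00 × 2304/332 = 2880.0 V.
Secondary of B: V = 2880.0 × 2100/2401 = 2519.0 V.
I_load = 2519.0/12100 = 0.20818 A, so P_out = 2519.0 × 0.20818 = 524.39 W.
All ideal ⇒ P_in = P_out, so I_supply = 524.39/415 = 1.26 A.

I_supply ≈ 1.26 A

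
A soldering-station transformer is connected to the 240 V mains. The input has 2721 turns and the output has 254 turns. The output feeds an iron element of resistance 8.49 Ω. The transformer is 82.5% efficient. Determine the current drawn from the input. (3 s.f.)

I_in ≈ 0.299 A

V_out = 240 × 254/2721 = 22.404 V.
I_out = V_out/R = 22.404/8.49 = 2.6388 A.
P_out = V_out I_out = 22.404 × 2.6388 = 59.119 W.
P_in = P_out/η = 59.119/0.825 = 71.659 W.
I_in = P_in/V_in = 71.659/240 = 0.299 A.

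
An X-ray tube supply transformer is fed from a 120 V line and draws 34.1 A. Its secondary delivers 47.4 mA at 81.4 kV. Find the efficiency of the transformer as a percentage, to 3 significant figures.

P_in = 120 × 34.1 = 4092.00 W.
P_out = 81400 × 0.0474 = 3858.36 W.
η = P_out/P_in = 3858.36/4092.00 = 0.943.

η ≈ 94.3%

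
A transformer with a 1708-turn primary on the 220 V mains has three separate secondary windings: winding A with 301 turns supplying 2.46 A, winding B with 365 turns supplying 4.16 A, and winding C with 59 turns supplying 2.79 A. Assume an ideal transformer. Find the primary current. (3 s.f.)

I_p ≈ 1.42 A

V_A = 220 × 301/1708 = 38.770 V; V_B = 220 × 365/1708 = 47.014 V; V_C = 220 × 59/1708 = 7.5995 V.
P_out = V_A I_A + V_B I_B + V_C I_C = 38.770×2.46 + 47.014×4.16 + 7.5995×2.79 = 95.375 + 195.58 + 21.203 = 312.16 W.
Ideal ⇒ P_in = P_out, so I_p = P_out/V_p = 312.16/220 = 1.42 A.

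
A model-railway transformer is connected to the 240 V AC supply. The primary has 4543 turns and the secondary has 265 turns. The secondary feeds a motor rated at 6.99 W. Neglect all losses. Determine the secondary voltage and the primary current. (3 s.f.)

V_s ≈ 14.0 V, I_p ≈ 0.0291 A

V_s = V_p × N_s/N_p = 240 × 265/4543 = 14.000 V.
I_s = P/V_s = 6.99/14.000 = 0.49930 A.
I_p = I_s × N_s/N_p = 0.49930 × 265/4543 = 0.0291 A.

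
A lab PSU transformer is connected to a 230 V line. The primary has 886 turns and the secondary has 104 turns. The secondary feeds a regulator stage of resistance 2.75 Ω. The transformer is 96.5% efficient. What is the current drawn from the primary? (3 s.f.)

I_p ≈ 1.19 A

V_s = 230 × 104/886 = 26.998 V.
I_s = V_s/R = 26.998/2.75 = 9.8174 A.
P_out = V_s I_s = 26.998 × 9.8174 = 265.05 W.
P_in = P_out/η = 265.05/0.965 = 274.66 W.
I_p = P_in/V_p = 274.66/230 = 1.19 A.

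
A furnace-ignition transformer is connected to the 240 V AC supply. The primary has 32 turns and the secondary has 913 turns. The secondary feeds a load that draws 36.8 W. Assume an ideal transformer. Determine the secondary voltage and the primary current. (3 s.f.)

V_s ≈ 6850 V, I_p ≈ 0.153 A

V_s = V_p × N_s/N_p = 240 × 913/32 = 6847.5 V.
I_s = P/V_s = 36.8/6847.5 = 0.0053742 A.
I_p = I_s × N_s/N_p = 0.0053742 × 913/32 = 0.153 A.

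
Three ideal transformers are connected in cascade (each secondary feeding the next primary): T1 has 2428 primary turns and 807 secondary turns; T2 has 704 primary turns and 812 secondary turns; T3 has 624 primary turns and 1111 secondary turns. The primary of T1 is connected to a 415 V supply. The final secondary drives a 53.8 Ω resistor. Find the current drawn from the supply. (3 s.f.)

After T1: V = 415.00 × 807/2428 = 137.93 V.
After T2: V = 137.93 × 812/704 = 159.09 V.
After T3: V = 159.09 × 1111/624 = 283.26 V.
I_load = 283.26/53.8 = 5.2651 A, so P_out = 283.26 × 5.2651 = 1491.4 W.
All ideal ⇒ P_in = P_out, so I_supply = 1491.4/415 = 3.59 A.

I_supply ≈ 3.59 A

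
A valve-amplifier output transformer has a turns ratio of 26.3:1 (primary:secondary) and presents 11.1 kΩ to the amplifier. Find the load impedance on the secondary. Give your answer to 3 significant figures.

Z_s ≈ 16.0 Ω

Z_s = Z_p/(N_p/N_s)² = 11100/26.3² = 16.0 Ω.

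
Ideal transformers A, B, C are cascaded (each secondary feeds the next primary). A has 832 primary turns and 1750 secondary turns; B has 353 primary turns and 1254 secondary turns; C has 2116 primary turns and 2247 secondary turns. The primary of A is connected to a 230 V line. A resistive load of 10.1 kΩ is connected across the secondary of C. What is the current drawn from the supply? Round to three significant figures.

After A: V = 230.00 × 1750/832 = 483.77 V.
After B: V = 483.77 × 1254/353 = 1718.6 V.
After C: V = 1718.6 × 2247/2116 = 1825.0 V.
I_load = 1825.0/10100 = 0.18069 A, so P_out = 1825.0 × 0.18069 = 329.75 W.
All ideal ⇒ P_in = P_out, so I_supply = 329.75/230 = 1.43 A.

I_supply ≈ 1.43 A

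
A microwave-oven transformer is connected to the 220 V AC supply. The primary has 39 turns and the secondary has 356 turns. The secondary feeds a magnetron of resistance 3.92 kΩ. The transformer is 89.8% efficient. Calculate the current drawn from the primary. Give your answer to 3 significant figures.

V_s = 220 × 356/39 = 2008.2 V.
I_s = V_s/R = 2008.2/3920 = 0.51230 A.
P_out = V_s I_s = 2008.2 × 0.51230 = 1028.8 W.
P_in = P_out/η = 1028.8/0.898 = 1145.7 W.
I_p = P_in/V_p = 1145.7/220 = 5.21 A.

I_p ≈ 5.21 A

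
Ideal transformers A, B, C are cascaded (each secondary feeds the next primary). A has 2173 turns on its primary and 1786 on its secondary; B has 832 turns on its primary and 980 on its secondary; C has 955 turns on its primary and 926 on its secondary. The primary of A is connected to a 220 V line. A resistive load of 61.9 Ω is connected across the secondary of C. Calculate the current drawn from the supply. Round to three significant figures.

I_supply ≈ 3.13 A

Secondary of A: V = 220.00 × 1786/2173 = 180.82 V.
Secondary of B: V = 180.82 × 980/832 = 212.98 V.
Secondary of C: V = 212.98 × 926/955 = 206.52 V.
I_load = 206.52/61.9 = 3.3363 A, so P_out = 206.52 × 3.3363 = 689.00 W.
All ideal ⇒ P_in = P_out, so I_supply = 689.00/220 = 3.13 A.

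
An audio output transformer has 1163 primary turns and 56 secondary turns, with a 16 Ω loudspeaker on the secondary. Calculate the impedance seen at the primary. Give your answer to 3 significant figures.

Z_p = (N_p/N_s)² × Z_s = (1163/56)² × 16 = 6900 Ω.

Z_p ≈ 6900 Ω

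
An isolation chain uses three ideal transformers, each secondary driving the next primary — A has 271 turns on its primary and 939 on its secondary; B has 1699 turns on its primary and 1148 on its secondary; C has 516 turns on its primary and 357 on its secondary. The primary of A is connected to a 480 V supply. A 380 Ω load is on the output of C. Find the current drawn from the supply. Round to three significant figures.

Secondary of A: V = 480.00 × 939/271 = 1663.2 V.
Secondary of B: V = 1663.2 × 1148/1699 = 1123.8 V.
Secondary of C: V = 1123.8 × 357/516 = 777.51 V.
I_load = 777.51/380 = 2.0461 A, so P_out = 777.51 × 2.0461 = 1590.8 W.
All ideal ⇒ P_in = P_out, so I_supply = 1590.8/480 = 3.31 A.

I_supply ≈ 3.31 A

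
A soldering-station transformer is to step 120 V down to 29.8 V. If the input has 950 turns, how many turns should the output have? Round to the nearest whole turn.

N_out/N_in = V_out/V_in, so N_out = 950 × 29.8/120 = 235.9 ≈ 236 turns.

N_out = 236 turns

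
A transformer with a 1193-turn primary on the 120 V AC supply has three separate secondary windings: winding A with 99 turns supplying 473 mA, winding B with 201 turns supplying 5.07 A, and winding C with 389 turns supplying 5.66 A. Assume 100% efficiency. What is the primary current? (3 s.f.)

I_p ≈ 2.74 A

V_A = 120 × 99/1193 = 9.9581 V; V_B = 120 × 201/1193 = 20.218 V; V_C = 120 × 389/1193 = 39.128 V.
P_out = V_A I_A + V_B I_B + V_C I_C = 9.9581×0.473 + 20.218×5.07 + 39.128×5.66 = 4.7102 + 102.50 + 221.47 = 328.68 W.
Ideal ⇒ P_in = P_out, so I_p = P_out/V_p = 328.68/120 = 2.74 A.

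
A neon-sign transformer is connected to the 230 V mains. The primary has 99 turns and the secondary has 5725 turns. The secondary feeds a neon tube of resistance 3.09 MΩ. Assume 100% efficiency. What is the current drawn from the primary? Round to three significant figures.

V_s = V_p × N_s/N_p = 230 × 5725/99 = 13301 V.
I_s = V_s/R = 13301/(3.09×10^6) = 0.0043044 A.
For an ideal transformer I_p N_p = I_s N_s, so I_p = 0.0043044 × 5725/99 = 0.249 A.

I_p ≈ 0.249 A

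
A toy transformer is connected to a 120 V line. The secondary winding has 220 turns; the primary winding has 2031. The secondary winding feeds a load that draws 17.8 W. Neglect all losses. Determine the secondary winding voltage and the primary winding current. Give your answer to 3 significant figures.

V_s ≈ 13.0 V, I_p ≈ 0.148 A

V_s = V_p × N_s/N_p = 120 × 220/2031 = 12.999 V.
I_s = P/V_s = 17.8/12.999 = 1.3694 A.
I_p = I_s × N_s/N_p = 1.3694 × 220/2031 = 0.148 A.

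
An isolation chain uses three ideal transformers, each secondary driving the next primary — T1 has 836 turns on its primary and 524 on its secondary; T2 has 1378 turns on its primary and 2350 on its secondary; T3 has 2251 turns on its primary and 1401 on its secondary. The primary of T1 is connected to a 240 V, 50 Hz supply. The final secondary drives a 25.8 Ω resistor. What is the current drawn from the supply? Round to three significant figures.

Secondary of T1: V = 240.00 × 524/836 = 150.43 V.
Secondary of T2: V = 150.43 × 2350/1378 = 256.54 V.
Secondary of T3: V = 256.54 × 1401/2251 = 159.67 V.
I_load = 159.67/25.8 = 6.1887 A, so P_out = 159.67 × 6.1887 = 988.13 W.
All ideal ⇒ P_in = P_out, so I_supply = 988.13/240 = 4.12 A.

I_supply ≈ 4.12 A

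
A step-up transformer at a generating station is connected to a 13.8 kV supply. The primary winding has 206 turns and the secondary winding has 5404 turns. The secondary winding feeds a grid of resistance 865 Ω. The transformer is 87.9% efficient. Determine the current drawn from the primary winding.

V_s = 13800 × 5404/206 = 362020 V.
I_s = V_s/R = 362020/865 = 418.52 A.
P_out = V_s I_s = 362020 × 418.52 = 1.5151×10^8 W.
P_in = P_out/η = 1.5151×10^8/0.879 = 1.7237×10^8 W.
I_p = P_in/V_p = 1.7237×10^8/13800 = 12500 A.

I_p ≈ 12500 A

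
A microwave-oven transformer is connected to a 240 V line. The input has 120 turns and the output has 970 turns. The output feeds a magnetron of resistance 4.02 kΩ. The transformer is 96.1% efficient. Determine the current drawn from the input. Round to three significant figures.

V_out = 240 × 970/120 = 1940.0 V.
I_out = V_out/R = 1940.0/4020 = 0.48259 A.
P_out = V_out I_out = 1940.0 × 0.48259 = 936.22 W.
P_in = P_out/η = 936.22/0.961 = 974.21 W.
I_in = P_in/V_in = 974.21/240 = 4.06 A.

I_in ≈ 4.06 A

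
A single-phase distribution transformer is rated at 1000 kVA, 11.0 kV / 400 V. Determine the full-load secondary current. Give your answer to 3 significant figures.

I_s = S/V_s = 1000000/400 = 2500 A.

I_s ≈ 2500 A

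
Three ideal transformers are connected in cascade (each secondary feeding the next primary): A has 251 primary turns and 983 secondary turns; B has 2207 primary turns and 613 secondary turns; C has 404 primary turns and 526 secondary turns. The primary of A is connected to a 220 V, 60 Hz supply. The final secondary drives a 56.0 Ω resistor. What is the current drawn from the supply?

I_supply ≈ 7.88 A

After A: V = 220.00 × 983/251 = 861.59 V.
After B: V = 861.59 × 613/2207 = 239.31 V.
After C: V = 239.31 × 526/404 = 311.58 V.
I_load = 311.58/56.0 = 5.5639 A, so P_out = 311.58 × 5.5639 = 1733.6 W.
All ideal ⇒ P_in = P_out, so I_supply = 1733.6/220 = 7.88 A.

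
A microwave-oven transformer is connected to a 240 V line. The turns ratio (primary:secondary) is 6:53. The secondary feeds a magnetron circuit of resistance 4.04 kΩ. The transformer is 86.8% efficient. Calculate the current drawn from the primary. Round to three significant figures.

V_s = 240 × 53/6 = 2120.0 V.
I_s = V_s/R = 2120.0/4040 = 0.52475 A.
P_out = V_s I_s = 2120.0 × 0.52475 = 1112.5 W.
P_in = P_out/η = 1112.5/0.868 = 1281.7 W.
I_p = P_in/V_p = 1281.7/240 = 5.34 A.

I_p ≈ 5.34 A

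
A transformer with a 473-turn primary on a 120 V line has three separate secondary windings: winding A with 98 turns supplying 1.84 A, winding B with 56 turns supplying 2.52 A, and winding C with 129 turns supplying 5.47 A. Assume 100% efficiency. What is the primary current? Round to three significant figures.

I_p ≈ 2.17 A

V_A = 120 × 98/473 = 24.863 V; V_B = 120 × 56/473 = 14.207 V; V_C = 120 × 129/473 = 32.727 V.
P_out = V_A I_A + V_B I_B + V_C I_C = 24.863×1.84 + 14.207×2.52 + 32.727×5.47 = 45.747 + 35.802 + 179.02 = 260.57 W.
Ideal ⇒ P_in = P_out, so I_p = P_out/V_p = 260.57/120 = 2.17 A.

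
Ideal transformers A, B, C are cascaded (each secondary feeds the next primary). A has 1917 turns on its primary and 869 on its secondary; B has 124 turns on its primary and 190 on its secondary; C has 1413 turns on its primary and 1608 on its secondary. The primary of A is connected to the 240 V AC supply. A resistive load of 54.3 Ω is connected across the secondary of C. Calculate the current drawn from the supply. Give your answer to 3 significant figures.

After A: V = 240.00 × 869/1917 = 108.79 V.
After B: V = 108.79 × 190/124 = 166.70 V.
After C: V = 166.70 × 1608/1413 = 189.71 V.
I_load = 189.71/54.3 = 3.4937 A, so P_out = 189.71 × 3.4937 = 662.78 W.
All ideal ⇒ P_in = P_out, so I_supply = 662.78/240 = 2.76 A.

I_supply ≈ 2.76 A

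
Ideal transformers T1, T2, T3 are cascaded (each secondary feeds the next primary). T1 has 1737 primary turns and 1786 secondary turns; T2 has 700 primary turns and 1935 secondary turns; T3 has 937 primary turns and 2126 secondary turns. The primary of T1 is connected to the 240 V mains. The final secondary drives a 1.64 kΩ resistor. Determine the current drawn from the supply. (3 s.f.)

I_supply ≈ 6.09 A

Secondary of T1: V = 240.00 × 1786/1737 = 246.77 V.
Secondary of T2: V = 246.77 × 1935/700 = 682.14 V.
Secondary of T3: V = 682.14 × 2126/937 = 1547.7 V.
I_load = 1547.7/1640 = 0.94375 A, so P_out = 1547.7 × 0.94375 = 1460.7 W.
All ideal ⇒ P_in = P_out, so I_supply = 1460.7/240 = 6.09 A.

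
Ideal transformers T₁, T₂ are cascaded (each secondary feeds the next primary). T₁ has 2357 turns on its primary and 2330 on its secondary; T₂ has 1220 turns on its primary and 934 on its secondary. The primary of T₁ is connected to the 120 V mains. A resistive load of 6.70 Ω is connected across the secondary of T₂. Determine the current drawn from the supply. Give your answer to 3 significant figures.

Secondary of T₁: V = 120.00 × 2330/2357 = 118.63 V.
Secondary of T₂: V = 118.63 × 934/1220 = 90.816 V.
I_load = 90.816/6.70 = 13.555 A, so P_out = 90.816 × 13.555 = 1231.0 W.
All ideal ⇒ P_in = P_out, so I_supply = 1231.0/120 = 10.3 A.

I_supply ≈ 10.3 A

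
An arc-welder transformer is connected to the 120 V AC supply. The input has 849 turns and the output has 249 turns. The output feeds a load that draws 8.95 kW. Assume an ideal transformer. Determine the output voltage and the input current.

V_out ≈ 35.2 V, I_in ≈ 74.6 A

V_out = V_in × N_out/N_in = 120 × 249/849 = 35.194 V.
I_out = P/V_out = 8950/35.194 = 254.30 A.
I_in = I_out × N_out/N_in = 254.30 × 249/849 = 74.6 A.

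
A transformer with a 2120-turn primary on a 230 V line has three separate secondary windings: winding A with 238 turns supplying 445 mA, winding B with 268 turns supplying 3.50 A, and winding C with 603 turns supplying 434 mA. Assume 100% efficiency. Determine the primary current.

V_A = 230 × 238/2120 = 25.821 V; V_B = 230 × 268/2120 = 29.075 V; V_C = 230 × 603/2120 = 65.420 V.
P_out = V_A I_A + V_B I_B + V_C I_C = 25.821×0.445 + 29.075×3.50 + 65.420×0.434 = 11.490 + 101.76 + 28.392 = 141.65 W.
Ideal ⇒ P_in = P_out, so I_p = P_out/V_p = 141.65/230 = 0.616 A.

I_p ≈ 0.616 A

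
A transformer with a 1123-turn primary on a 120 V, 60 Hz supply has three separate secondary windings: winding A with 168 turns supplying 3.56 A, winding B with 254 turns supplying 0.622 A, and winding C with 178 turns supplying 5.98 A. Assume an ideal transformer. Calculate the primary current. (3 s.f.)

I_p ≈ 1.62 A

V_A = 120 × 168/1123 = 17.952 V; V_B = 120 × 254/1123 = 27.142 V; V_C = 120 × 178/1123 = 19.020 V.
P_out = V_A I_A + V_B I_B + V_C I_C = 17.952×3.56 + 27.142×0.622 + 19.020×5.98 = 63.909 + 16.882 + 113.74 = 194.53 W.
Ideal ⇒ P_in = P_out, so I_p = P_out/V_p = 194.53/120 = 1.62 A.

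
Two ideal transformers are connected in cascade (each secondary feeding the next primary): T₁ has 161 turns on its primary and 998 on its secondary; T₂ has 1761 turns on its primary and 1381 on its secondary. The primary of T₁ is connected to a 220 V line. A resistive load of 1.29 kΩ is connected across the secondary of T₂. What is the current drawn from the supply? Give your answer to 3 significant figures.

After T₁: V = 220.00 × 998/161 = 1363.7 V.
After T₂: V = 1363.7 × 1381/1761 = 1069.5 V.
I_load = 1069.5/1290 = 0.82903 A, so P_out = 1069.5 × 0.82903 = 886.61 W.
All ideal ⇒ P_in = P_out, so I_supply = 886.61/220 = 4.03 A.

I_supply ≈ 4.03 A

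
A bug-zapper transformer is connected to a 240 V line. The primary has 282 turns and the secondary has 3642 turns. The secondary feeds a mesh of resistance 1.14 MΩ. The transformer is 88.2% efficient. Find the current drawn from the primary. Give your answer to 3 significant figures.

I_p ≈ 0.0398 A

V_s = 240 × 3642/282 = 3099.6 V.
I_s = V_s/R = 3099.6/(1.14×10^6) = 0.0027189 A.
P_out = V_s I_s = 3099.6 × 0.0027189 = 8.4275 W.
P_in = P_out/η = 8.4275/0.882 = 9.5550 W.
I_p = P_in/V_p = 9.5550/240 = 0.0398 A.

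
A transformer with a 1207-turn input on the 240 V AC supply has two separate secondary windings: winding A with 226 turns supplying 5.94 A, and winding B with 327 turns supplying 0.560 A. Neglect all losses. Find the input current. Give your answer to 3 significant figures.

I_in ≈ 1.26 A

V_A = 240 × 226/1207 = 44.938 V; V_B = 240 × 327/1207 = 65.021 V.
P_out = V_A I_A + V_B I_B = 44.938×5.94 + 65.021×0.560 = 266.93 + 36.412 = 303.34 W.
Ideal ⇒ P_in = P_out, so I_in = P_out/V_in = 303.34/240 = 1.26 A.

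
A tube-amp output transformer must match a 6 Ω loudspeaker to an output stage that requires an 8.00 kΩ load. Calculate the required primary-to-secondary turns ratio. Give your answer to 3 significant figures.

Z_p/Z_s = (N_p/N_s)², so N_p/N_s = √(8000/6) = √1330 = 36.5.

N_p/N_s ≈ 36.5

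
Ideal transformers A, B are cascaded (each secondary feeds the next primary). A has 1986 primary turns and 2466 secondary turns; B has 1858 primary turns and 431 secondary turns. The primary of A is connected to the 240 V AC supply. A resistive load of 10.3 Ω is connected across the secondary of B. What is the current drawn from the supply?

I_supply ≈ 1.93 A

After A: V = 240.00 × 2466/1986 = 298.01 V.
After B: V = 298.01 × 431/1858 = 69.128 V.
I_load = 69.128/10.3 = 6.7115 A, so P_out = 69.128 × 6.7115 = 463.96 W.
All ideal ⇒ P_in = P_out, so I_supply = 463.96/240 = 1.93 A.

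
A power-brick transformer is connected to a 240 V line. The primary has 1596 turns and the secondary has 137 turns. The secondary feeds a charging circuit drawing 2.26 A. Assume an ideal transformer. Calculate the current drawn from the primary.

I_p ≈ 0.194 A

For an ideal transformer I_p N_p = I_s N_s, so I_p = 2.26 × 137/1596 = 0.194 A.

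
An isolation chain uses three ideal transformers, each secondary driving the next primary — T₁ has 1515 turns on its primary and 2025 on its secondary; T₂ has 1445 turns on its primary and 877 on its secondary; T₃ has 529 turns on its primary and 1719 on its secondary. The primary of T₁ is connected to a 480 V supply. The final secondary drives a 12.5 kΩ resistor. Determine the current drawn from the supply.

Secondary of T₁: V = 480.00 × 2025/1515 = 641.58 V.
Secondary of T₂: V = 641.58 × 877/1445 = 389.39 V.
Secondary of T₃: V = 389.39 × 1719/529 = 1265.3 V.
I_load = 1265.3/12500 = 0.10123 A, so P_out = 1265.3 × 0.10123 = 128.09 W.
All ideal ⇒ P_in = P_out, so I_supply = 128.09/480 = 0.267 A.

I_supply ≈ 0.267 A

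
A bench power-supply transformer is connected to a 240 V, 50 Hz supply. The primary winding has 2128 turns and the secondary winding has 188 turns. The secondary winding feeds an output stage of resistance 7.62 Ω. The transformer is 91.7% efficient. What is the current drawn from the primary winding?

V_s = 240 × 188/2128 = 21.203 V.
I_s = V_s/R = 21.203/7.62 = 2.7825 A.
P_out = V_s I_s = 21.203 × 2.7825 = 58.998 W.
P_in = P_out/η = 58.998/0.917 = 64.338 W.
I_p = P_in/V_p = 64.338/240 = 0.268 A.

I_p ≈ 0.268 A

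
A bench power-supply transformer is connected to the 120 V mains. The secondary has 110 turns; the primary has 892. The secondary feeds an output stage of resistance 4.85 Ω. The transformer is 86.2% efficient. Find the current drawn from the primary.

V_s = 120 × 110/892 = 14.798 V.
I_s = V_s/R = 14.798/4.85 = 3.0512 A.
P_out = V_s I_s = 14.798 × 3.0512 = 45.152 W.
P_in = P_out/η = 45.152/0.862 = 52.380 W.
I_p = P_in/V_p = 52.380/120 = 0.437 A.

I_p ≈ 0.437 A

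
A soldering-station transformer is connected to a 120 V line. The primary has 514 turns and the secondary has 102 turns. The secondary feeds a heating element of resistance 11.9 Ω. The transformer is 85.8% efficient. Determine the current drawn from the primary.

V_s = 120 × 102/514 = 23.813 V.
I_s = V_s/R = 23.813/11.9 = 2.0011 A.
P_out = V_s I_s = 23.813 × 2.0011 = 47.653 W.
P_in = P_out/η = 47.653/0.858 = 55.540 W.
I_p = P_in/V_p = 55.540/120 = 0.463 A.

I_p ≈ 0.463 A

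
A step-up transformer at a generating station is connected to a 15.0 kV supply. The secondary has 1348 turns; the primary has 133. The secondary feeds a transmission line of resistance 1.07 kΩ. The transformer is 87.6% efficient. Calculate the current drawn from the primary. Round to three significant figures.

V_s = 15000 × 1348/133 = 152030 V.
I_s = V_s/R = 152030/1070 = 142.08 A.
P_out = V_s I_s = 152030 × 142.08 = 2.1601×10^7 W.
P_in = P_out/η = 2.1601×10^7/0.876 = 2.4659×10^7 W.
I_p = P_in/V_p = 2.4659×10^7/15000 = 1640 A.

I_p ≈ 1640 A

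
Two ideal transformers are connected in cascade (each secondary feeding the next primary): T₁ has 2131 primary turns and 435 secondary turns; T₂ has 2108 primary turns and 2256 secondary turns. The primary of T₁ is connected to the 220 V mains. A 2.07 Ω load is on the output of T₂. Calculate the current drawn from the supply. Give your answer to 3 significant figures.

I_supply ≈ 5.07 A

Secondary of T₁: V = 220.00 × 435/2131 = 44.908 V.
Secondary of T₂: V = 44.908 × 2256/2108 = 48.061 V.
I_load = 48.061/2.07 = 23.218 A, so P_out = 48.061 × 23.218 = 1115.9 W.
All ideal ⇒ P_in = P_out, so I_supply = 1115.9/220 = 5.07 A.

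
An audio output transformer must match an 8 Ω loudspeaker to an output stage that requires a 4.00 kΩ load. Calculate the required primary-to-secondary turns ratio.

Z_p/Z_s = (N_p/N_s)², so N_p/N_s = √(4000/8) = √500 = 22.4.

N_p/N_s ≈ 22.4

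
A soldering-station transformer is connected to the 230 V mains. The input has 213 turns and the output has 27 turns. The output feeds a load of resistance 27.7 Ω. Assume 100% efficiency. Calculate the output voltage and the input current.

V_out = V_in × N_out/N_in = 230 × 27/213 = 29.155 V.
I_out = V_out/R = 29.155/27.7 = 1.0525 A.
I_in = I_out × N_out/N_in = 1.0525 × 27/213 = 0.133 A.

V_out ≈ 29.2 V, I_in ≈ 0.133 A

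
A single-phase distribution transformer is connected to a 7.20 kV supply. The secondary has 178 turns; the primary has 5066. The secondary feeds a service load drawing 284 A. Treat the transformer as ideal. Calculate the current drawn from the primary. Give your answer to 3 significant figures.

I_p ≈ 9.98 A

For an ideal transformer I_p N_p = I_s N_s, so I_p = 284 × 178/5066 = 9.98 A.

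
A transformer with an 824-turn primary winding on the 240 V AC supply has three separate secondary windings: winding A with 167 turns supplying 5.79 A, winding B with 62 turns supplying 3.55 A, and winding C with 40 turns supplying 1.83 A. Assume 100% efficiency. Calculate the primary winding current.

I_p ≈ 1.53 A

V_A = 240 × 167/824 = 48.641 V; V_B = 240 × 62/824 = 18.058 V; V_C = 240 × 40/824 = 11.650 V.
P_out = V_A I_A + V_B I_B + V_C I_C = 48.641×5.79 + 18.058×3.55 + 11.650×1.83 = 281.63 + 64.107 + 21.320 = 367.06 W.
Ideal ⇒ P_in = P_out, so I_p = P_out/V_p = 367.06/240 = 1.53 A.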